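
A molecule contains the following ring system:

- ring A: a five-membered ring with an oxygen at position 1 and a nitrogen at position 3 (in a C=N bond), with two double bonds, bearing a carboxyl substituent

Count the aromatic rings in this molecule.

1

Ring A is fully conjugated (every ring atom contributes a p orbital); 2 ring double bonds (4 π electrons) plus a heteroatom lone pair (2) give 6 π electrons. 6 = 4(1)+2, so ring A is aromatic (oxazole).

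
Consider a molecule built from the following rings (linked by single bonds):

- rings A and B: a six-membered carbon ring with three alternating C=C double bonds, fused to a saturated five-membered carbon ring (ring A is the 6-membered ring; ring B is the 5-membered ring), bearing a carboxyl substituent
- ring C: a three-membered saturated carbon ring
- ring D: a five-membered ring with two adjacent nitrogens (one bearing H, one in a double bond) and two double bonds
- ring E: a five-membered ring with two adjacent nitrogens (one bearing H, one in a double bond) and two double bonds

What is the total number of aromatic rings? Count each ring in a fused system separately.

Ring A has a continuous p-orbital overlap around the ring; 3 ring double bonds give 6 π electrons. That satisfies 4n+2 with n=1, so ring A is aromatic (benzene ring).
Ring B has three sp³ carbons, so it is not fully conjugated — not aromatic (cyclopentane ring).
Ring C has only sp³ atoms, so it is not fully conjugated — not aromatic (cyclopropane).
Ring D is planar and fully conjugated; 2 ring double bonds (4 π electrons) plus a heteroatom lone pair (2) give 6 π electrons. Since 6 = 4n+2 (n=1), ring D is aromatic (pyrazole).
Ring E has a continuous p-orbital overlap around the ring; 2 ring double bonds (4 π electrons) plus a heteroatom lone pair (2) give 6 π electrons. 6 = 4(1)+2, so ring E is aromatic (pyrazole).
Aromatic: A, D, E. Total: 3.

3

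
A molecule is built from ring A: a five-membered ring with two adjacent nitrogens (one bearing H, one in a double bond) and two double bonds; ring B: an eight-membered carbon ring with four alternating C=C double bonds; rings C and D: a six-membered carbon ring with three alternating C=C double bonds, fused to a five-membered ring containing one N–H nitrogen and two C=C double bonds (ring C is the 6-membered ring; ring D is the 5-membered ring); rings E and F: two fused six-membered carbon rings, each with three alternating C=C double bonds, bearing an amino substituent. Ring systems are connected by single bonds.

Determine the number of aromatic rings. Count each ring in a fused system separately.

Ring A is fully conjugated (every ring atom contributes a p orbital); 2 ring double bonds (4 π electrons) plus a heteroatom lone pair (2) give 6 π electrons. Since 6 = 4n+2 (n=1), ring A is aromatic (pyrazole).
Ring B has only sp² ring atoms; a planar conformation would have a fully conjugated π system of 8 electrons. But 8 = 4(2), which is 4n not 4n+2, so ring B is not aromatic (cyclooctatetraene) — cyclooctatetraene distorts into a non-planar tub to avoid antiaromaticity.
Rings C and D form a fused bicyclic system (with one N–H) with 9 sp² atoms and 10 π electrons from ring double bonds plus a heteroatom lone pair. 10 = 4(2)+2, so the system is aromatic and both rings count as aromatic (indole).
Rings E and F form a fused bicyclic system with 10 sp² atoms and 10 π electrons from ring double bonds. 10 = 4(2)+2, so the system is aromatic and both rings count as aromatic (naphthalene).
Aromatic: A, C, D, E, F. Total: 5.

5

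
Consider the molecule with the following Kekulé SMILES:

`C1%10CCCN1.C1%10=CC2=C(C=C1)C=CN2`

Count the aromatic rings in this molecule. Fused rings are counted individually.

The SMILES encodes a five-membered saturated ring of four carbons and one N–H nitrogen; a six-membered carbon ring with three alternating C=C double bonds, fused to a five-membered ring containing one N–H nitrogen and two C=C double bonds.
The 5-membered ring with one N–H has only sp³ atoms, so it is not fully conjugated — not aromatic (pyrrolidine).
The fused 6/5-membered bicyclic (with one N–H) is a single π system with 9 sp² atoms and 10 π electrons from ring double bonds plus a heteroatom lone pair. 10 = 4(2)+2, so the system is aromatic and both rings count as aromatic (indole).
2 of the 3 rings are aromatic. Total: 2.

2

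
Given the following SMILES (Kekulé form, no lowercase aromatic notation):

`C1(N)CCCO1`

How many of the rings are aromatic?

The SMILES encodes a five-membered saturated ring of four carbons and one oxygen.
The 5-membered ring with one oxygen has only sp³ atoms, so it is not fully conjugated — not aromatic (tetrahydrofuran).

0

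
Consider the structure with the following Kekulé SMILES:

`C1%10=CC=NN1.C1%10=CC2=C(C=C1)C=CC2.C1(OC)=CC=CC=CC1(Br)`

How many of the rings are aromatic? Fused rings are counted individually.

2

The SMILES encodes a five-membered ring with two adjacent nitrogens (one bearing H, one in a double bond) and two double bonds; a six-membered carbon ring with three alternating C=C double bonds, fused to a five-membered carbon ring containing one C=C double bond and one sp³ carbon; a seven-membered carbon ring with three C=C double bonds and one sp³ carbon.
The 5-membered ring with two adjacent nitrogens (one N–H, one =N–) is fully conjugated (every ring atom contributes a p orbital); 2 ring double bonds (4 π electrons) plus a heteroatom lone pair (2) give 6 π electrons. Since 6 = 4n+2 (n=1), it is aromatic (pyrazole).
The 6-membered ring is planar and fully conjugated; 3 ring double bonds give 6 π electrons. Since 6 = 4n+2 (n=1), it is aromatic (benzene ring).
The 5-membered ring has one sp³ carbon, so it is not fully conjugated — not aromatic (cyclopentene ring).
The 7-membered ring has one sp³ carbon, so it is not fully conjugated — not aromatic (cycloheptatriene).
2 of the 4 rings are aromatic. Total: 2.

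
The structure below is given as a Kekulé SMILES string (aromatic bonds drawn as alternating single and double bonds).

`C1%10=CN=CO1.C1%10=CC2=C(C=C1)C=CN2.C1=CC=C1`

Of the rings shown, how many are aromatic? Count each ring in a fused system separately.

The SMILES encodes a five-membered ring with an oxygen at position 1 and a nitrogen at position 3 (in a C=N bond), with two double bonds; a six-membered carbon ring with three alternating C=C double bonds, fused to a five-membered ring containing one N–H nitrogen and two C=C double bonds; a four-membered carbon ring with two alternating C=C double bonds.
The 5-membered ring with one oxygen and one =N– is fully conjugated (every ring atom contributes a p orbital); 2 ring double bonds (4 π electrons) plus a heteroatom lone pair (2) give 6 π electrons. 6 = 4(1)+2, so it is aromatic (oxazole).
The fused 6/5-membered bicyclic (with one N–H) is a single π system with 9 sp² atoms and 10 π electrons from ring double bonds plus a heteroatom lone pair. 10 = 4(2)+2, so the system is aromatic and both rings count as aromatic (indole).
The 4-membered ring has only sp² ring atoms; a planar conformation would have a fully conjugated π system of 4 electrons. But 4 = 4(1), which is 4n not 4n+2, so it is not aromatic (cyclobutadiene) — cyclobutadiene is antiaromatic and distorts to a rectangle.
3 of the 4 rings are aromatic. Total: 3.

3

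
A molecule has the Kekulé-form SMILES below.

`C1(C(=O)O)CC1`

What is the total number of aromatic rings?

0

The SMILES encodes a three-membered saturated carbon ring.
The 3-membered ring has only sp³ atoms, so it is not fully conjugated — not aromatic (cyclopropane).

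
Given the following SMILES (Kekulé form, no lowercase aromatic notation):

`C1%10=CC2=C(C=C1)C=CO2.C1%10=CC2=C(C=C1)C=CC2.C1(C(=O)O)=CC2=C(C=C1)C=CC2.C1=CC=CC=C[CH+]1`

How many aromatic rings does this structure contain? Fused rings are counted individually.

The SMILES encodes a six-membered carbon ring with three alternating C=C double bonds, fused to a five-membered ring containing one oxygen and two C=C double bonds; a six-membered carbon ring with three alternating C=C double bonds, fused to a five-membered carbon ring containing one C=C double bond and one sp³ carbon; a six-membered carbon ring with three alternating C=C double bonds, fused to a five-membered carbon ring containing one C=C double bond and one sp³ carbon; a seven-membered all-carbon ring bearing a positive charge on one carbon, with three C=C double bonds.
The fused 6/5-membered bicyclic (with one oxygen) is a single π system with 9 sp² atoms and 10 π electrons from ring double bonds plus a heteroatom lone pair. 10 = 4(2)+2, so the system is aromatic and both rings count as aromatic (benzofuran).
The 6-membered ring is fully conjugated (every ring atom contributes a p orbital); 3 ring double bonds give 6 π electrons. That satisfies 4n+2 with n=1, so it is aromatic (benzene ring).
The 5-membered ring has one sp³ carbon, so it is not fully conjugated — not aromatic (cyclopentene ring).
The second 6-membered ring has a continuous p-orbital overlap around the ring; 3 ring double bonds give 6 π electrons. Since 6 = 4n+2 (n=1), it is aromatic (benzene ring).
The second 5-membered ring has one sp³ carbon, so it is not fully conjugated — not aromatic (cyclopentene ring).
The 7-membered ring is fully conjugated (every ring atom contributes a p orbital); 3 ring double bonds (6 π electrons) plus the carbocation's empty p orbital (0, but keeps the ring conjugated) give 6 π electrons. Since 6 = 4n+2 (n=1), it is aromatic (tropylium cation).
5 of the 7 rings are aromatic. Total: 5.

5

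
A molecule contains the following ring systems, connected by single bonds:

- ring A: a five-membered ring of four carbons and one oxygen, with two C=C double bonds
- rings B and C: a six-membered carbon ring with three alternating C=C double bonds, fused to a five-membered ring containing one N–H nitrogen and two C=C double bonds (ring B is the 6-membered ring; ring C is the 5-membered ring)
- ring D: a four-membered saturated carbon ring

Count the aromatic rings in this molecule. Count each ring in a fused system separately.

3

Ring A is planar and fully conjugated; 2 ring double bonds (4 π electrons) plus a heteroatom lone pair (2) give 6 π electrons. 6 = 4(1)+2, so ring A is aromatic (furan).
Rings B and C form a fused bicyclic system (with one N–H) with 9 sp² atoms and 10 π electrons from ring double bonds plus a heteroatom lone pair. 10 = 4(2)+2, so the system is aromatic and both rings count as aromatic (indole).
Ring D has only sp³ atoms, so it is not fully conjugated — not aromatic (cyclobutane).
Aromatic: A, B, C. Total: 3.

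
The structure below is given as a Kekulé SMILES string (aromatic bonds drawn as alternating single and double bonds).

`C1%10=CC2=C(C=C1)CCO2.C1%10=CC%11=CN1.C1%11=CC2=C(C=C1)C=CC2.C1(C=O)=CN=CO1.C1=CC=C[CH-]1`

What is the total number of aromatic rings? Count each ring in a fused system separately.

The SMILES encodes a six-membered carbon ring with three alternating C=C double bonds, fused to a five-membered ring containing one oxygen and two sp³ carbons; a five-membered ring of four carbons and one nitrogen bearing a hydrogen, with two C=C double bonds; a six-membered carbon ring with three alternating C=C double bonds, fused to a five-membered carbon ring containing one C=C double bond and one sp³ carbon; a five-membered ring with an oxygen at position 1 and a nitrogen at position 3 (in a C=N bond), with two double bonds; a five-membered all-carbon ring bearing a negative charge on one carbon, with two C=C double bonds.
The 6-membered ring has a continuous p-orbital overlap around the ring; 3 ring double bonds give 6 π electrons. 6 = 4(1)+2, so it is aromatic (benzene ring).
The 5-membered ring with one oxygen has two sp³ carbons, so it is not fully conjugated — not aromatic (oxolane ring).
The 5-membered ring with one N–H is planar and fully conjugated; 2 ring double bonds (4 π electrons) plus a heteroatom lone pair (2) give 6 π electrons. That satisfies 4n+2 with n=1, so it is aromatic (pyrrole).
The second 6-membered ring is fully conjugated (every ring atom contributes a p orbital); 3 ring double bonds give 6 π electrons. That satisfies 4n+2 with n=1, so it is aromatic (benzene ring).
The 5-membered ring has one sp³ carbon, so it is not fully conjugated — not aromatic (cyclopentene ring).
The 5-membered ring with one oxygen and one =N– has a continuous p-orbital overlap around the ring; 2 ring double bonds (4 π electrons) plus a heteroatom lone pair (2) give 6 π electrons. Since 6 = 4n+2 (n=1), it is aromatic (oxazole).
The second 5-membered ring is fully conjugated (every ring atom contributes a p orbital); 2 ring double bonds (4 π electrons) plus the carbanion lone pair (2) give 6 π electrons. 6 = 4(1)+2, so it is aromatic (cyclopentadienyl anion).
5 of the 7 rings are aromatic. Total: 5.

5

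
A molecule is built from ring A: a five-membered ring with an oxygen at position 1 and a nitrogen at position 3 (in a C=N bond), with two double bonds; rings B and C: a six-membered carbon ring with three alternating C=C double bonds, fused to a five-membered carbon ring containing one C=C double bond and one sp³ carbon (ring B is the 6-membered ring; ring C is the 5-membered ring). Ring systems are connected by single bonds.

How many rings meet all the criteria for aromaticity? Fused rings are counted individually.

2

Ring A is planar and fully conjugated; 2 ring double bonds (4 π electrons) plus a heteroatom lone pair (2) give 6 π electrons. That satisfies 4n+2 with n=1, so ring A is aromatic (oxazole).
Ring B is planar and fully conjugated; 3 ring double bonds give 6 π electrons. 6 = 4(1)+2, so ring B is aromatic (benzene ring).
Ring C has one sp³ carbon, so it is not fully conjugated — not aromatic (cyclopentene ring).
Aromatic: A, B. Total: 2.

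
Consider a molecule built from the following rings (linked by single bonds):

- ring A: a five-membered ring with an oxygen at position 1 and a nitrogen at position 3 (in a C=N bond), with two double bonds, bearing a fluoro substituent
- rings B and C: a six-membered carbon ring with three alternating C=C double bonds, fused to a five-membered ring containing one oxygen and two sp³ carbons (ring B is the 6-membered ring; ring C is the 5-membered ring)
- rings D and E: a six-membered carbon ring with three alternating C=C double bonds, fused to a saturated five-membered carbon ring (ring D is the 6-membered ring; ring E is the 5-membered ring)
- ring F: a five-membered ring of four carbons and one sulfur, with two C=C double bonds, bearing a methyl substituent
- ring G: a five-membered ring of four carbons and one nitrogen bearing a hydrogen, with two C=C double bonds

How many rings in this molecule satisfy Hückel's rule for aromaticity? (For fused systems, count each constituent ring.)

5

Ring A is planar and fully conjugated; 2 ring double bonds (4 π electrons) plus a heteroatom lone pair (2) give 6 π electrons. That satisfies 4n+2 with n=1, so ring A is aromatic (oxazole).
Ring B is planar and fully conjugated; 3 ring double bonds give 6 π electrons. Since 6 = 4n+2 (n=1), ring B is aromatic (benzene ring).
Ring C has two sp³ carbons, so it is not fully conjugated — not aromatic (oxolane ring).
Ring D is planar and fully conjugated; 3 ring double bonds give 6 π electrons. 6 = 4(1)+2, so ring D is aromatic (benzene ring).
Ring E has three sp³ carbons, so it is not fully conjugated — not aromatic (cyclopentane ring).
Ring F is fully conjugated (every ring atom contributes a p orbital); 2 ring double bonds (4 π electrons) plus a heteroatom lone pair (2) give 6 π electrons. That satisfies 4n+2 with n=1, so ring F is aromatic (thiophene).
Ring G is planar and fully conjugated; 2 ring double bonds (4 π electrons) plus a heteroatom lone pair (2) give 6 π electrons. That satisfies 4n+2 with n=1, so ring G is aromatic (pyrrole).
Aromatic: A, B, D, F, G. Total: 5.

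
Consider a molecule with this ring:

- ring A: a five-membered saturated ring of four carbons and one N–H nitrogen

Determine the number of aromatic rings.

Ring A has only sp³ atoms, so it is not fully conjugated — not aromatic (pyrrolidine).

0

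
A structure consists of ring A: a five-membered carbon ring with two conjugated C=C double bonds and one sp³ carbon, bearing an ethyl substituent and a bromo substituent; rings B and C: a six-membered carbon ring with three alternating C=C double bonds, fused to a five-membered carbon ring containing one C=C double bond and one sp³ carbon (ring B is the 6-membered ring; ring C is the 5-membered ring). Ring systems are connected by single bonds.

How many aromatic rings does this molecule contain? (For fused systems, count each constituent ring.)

1

Ring A has one sp³ carbon, so it is not fully conjugated — not aromatic (cyclopentadiene).
Ring B is planar and fully conjugated; 3 ring double bonds give 6 π electrons. Since 6 = 4n+2 (n=1), ring B is aromatic (benzene ring).
Ring C has one sp³ carbon, so it is not fully conjugated — not aromatic (cyclopentene ring).
Aromatic: B. Total: 1.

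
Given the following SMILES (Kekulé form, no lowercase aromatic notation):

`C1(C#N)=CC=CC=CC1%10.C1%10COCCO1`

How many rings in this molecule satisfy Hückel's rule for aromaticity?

The SMILES encodes a seven-membered carbon ring with three C=C double bonds and one sp³ carbon; a six-membered saturated ring with oxygens at positions 1 and 4.
The 7-membered ring has one sp³ carbon, so it is not fully conjugated — not aromatic (cycloheptatriene).
The 6-membered ring with two oxygens (1,4) has only sp³ atoms, so it is not fully conjugated — not aromatic (1,4-dioxane).
None of the rings are aromatic. Total: 0.

0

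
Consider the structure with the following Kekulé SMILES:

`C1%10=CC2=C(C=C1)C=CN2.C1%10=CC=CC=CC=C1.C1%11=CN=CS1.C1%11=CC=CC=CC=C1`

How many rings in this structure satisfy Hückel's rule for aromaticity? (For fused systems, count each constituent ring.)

The SMILES encodes a six-membered carbon ring with three alternating C=C double bonds, fused to a five-membered ring containing one N–H nitrogen and two C=C double bonds; an eight-membered carbon ring with four alternating C=C double bonds; a five-membered ring with a sulfur at position 1 and a nitrogen at position 3 (in a C=N bond), with two double bonds; an eight-membered carbon ring with four alternating C=C double bonds.
The fused 6/5-membered bicyclic (with one N–H) is a single π system with 9 sp² atoms and 10 π electrons from ring double bonds plus a heteroatom lone pair. 10 = 4(2)+2, so the system is aromatic and both rings count as aromatic (indole).
The 8-membered ring has only sp² ring atoms; a planar conformation would have a fully conjugated π system of 8 electrons. But 8 = 4(2), which is 4n not 4n+2, so it is not aromatic (cyclooctatetraene) — cyclooctatetraene distorts into a non-planar tub to avoid antiaromaticity.
The 5-membered ring with one sulfur and one =N– is planar and fully conjugated; 2 ring double bonds (4 π electrons) plus a heteroatom lone pair (2) give 6 π electrons. Since 6 = 4n+2 (n=1), it is aromatic (thiazole).
The second 8-membered ring has only sp² ring atoms; a planar conformation would have a fully conjugated π system of 8 electrons. But 8 = 4(2), which is 4n not 4n+2, so it is not aromatic (cyclooctatetraene) — cyclooctatetraene distorts into a non-planar tub to avoid antiaromaticity.
3 of the 5 rings are aromatic. Total: 3.

3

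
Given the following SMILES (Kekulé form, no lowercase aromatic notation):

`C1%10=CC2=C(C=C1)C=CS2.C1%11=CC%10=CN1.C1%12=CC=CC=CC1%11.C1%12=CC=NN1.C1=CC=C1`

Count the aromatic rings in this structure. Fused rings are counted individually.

The SMILES encodes a six-membered carbon ring with three alternating C=C double bonds, fused to a five-membered ring containing one sulfur and two C=C double bonds; a five-membered ring of four carbons and one nitrogen bearing a hydrogen, with two C=C double bonds; a seven-membered carbon ring with three C=C double bonds and one sp³ carbon; a five-membered ring with two adjacent nitrogens (one bearing H, one in a double bond) and two double bonds; a four-membered carbon ring with two alternating C=C double bonds.
The fused 6/5-membered bicyclic (with one sulfur) is a single π system with 9 sp² atoms and 10 π electrons from ring double bonds plus a heteroatom lone pair. 10 = 4(2)+2, so the system is aromatic and both rings count as aromatic (benzothiophene).
The 5-membered ring with one N–H has a continuous p-orbital overlap around the ring; 2 ring double bonds (4 π electrons) plus a heteroatom lone pair (2) give 6 π electrons. That satisfies 4n+2 with n=1, so it is aromatic (pyrrole).
The 7-membered ring has one sp³ carbon, so it is not fully conjugated — not aromatic (cycloheptatriene).
The 5-membered ring with two adjacent nitrogens (one N–H, one =N–) is planar and fully conjugated; 2 ring double bonds (4 π electrons) plus a heteroatom lone pair (2) give 6 π electrons. 6 = 4(1)+2, so it is aromatic (pyrazole).
The 4-membered ring has only sp² ring atoms; a planar conformation would have a fully conjugated π system of 4 electrons. But 4 = 4(1), which is 4n not 4n+2, so it is not aromatic (cyclobutadiene) — cyclobutadiene is antiaromatic and distorts to a rectangle.
4 of the 6 rings are aromatic. Total: 4.

4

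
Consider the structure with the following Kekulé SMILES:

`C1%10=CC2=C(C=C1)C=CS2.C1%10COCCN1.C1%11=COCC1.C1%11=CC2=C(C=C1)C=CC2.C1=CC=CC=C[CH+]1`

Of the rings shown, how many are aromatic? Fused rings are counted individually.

4

The SMILES encodes a six-membered carbon ring with three alternating C=C double bonds, fused to a five-membered ring containing one sulfur and two C=C double bonds; a six-membered saturated ring with an oxygen and an N–H nitrogen at positions 1 and 4; a five-membered ring of four carbons and one oxygen, with one C=C double bond and two sp³ carbons; a six-membered carbon ring with three alternating C=C double bonds, fused to a five-membered carbon ring containing one C=C double bond and one sp³ carbon; a seven-membered all-carbon ring bearing a positive charge on one carbon, with three C=C double bonds.
The fused 6/5-membered bicyclic (with one sulfur) is a single π system with 9 sp² atoms and 10 π electrons from ring double bonds plus a heteroatom lone pair. 10 = 4(2)+2, so the system is aromatic and both rings count as aromatic (benzothiophene).
The 6-membered ring with one oxygen and one N–H (1,4) has only sp³ atoms, so it is not fully conjugated — not aromatic (morpholine).
The 5-membered ring with one oxygen has two sp³ carbons, so it is not fully conjugated — not aromatic (2,3-dihydrofuran).
The 6-membered ring is fully conjugated (every ring atom contributes a p orbital); 3 ring double bonds give 6 π electrons. Since 6 = 4n+2 (n=1), it is aromatic (benzene ring).
The 5-membered ring has one sp³ carbon, so it is not fully conjugated — not aromatic (cyclopentene ring).
The 7-membered ring has a continuous p-orbital overlap around the ring; 3 ring double bonds (6 π electrons) plus the carbocation's empty p orbital (0, but keeps the ring conjugated) give 6 π electrons. 6 = 4(1)+2, so it is aromatic (tropylium cation).
4 of the 7 rings are aromatic. Total: 4.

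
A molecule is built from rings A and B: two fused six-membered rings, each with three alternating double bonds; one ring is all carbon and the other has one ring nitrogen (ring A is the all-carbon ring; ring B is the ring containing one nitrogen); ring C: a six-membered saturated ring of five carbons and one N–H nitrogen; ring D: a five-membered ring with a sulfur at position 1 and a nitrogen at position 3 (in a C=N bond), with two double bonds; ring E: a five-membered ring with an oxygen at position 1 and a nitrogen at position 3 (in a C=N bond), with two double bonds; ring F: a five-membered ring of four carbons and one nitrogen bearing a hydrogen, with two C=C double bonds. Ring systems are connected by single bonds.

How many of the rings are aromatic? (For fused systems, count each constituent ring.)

Rings A and B form a fused bicyclic system (with one nitrogen) with 10 sp² atoms and 10 π electrons from ring double bonds. 10 = 4(2)+2, so the system is aromatic and both rings count as aromatic (quinoline).
Ring C has only sp³ atoms, so it is not fully conjugated — not aromatic (piperidine).
Ring D has a continuous p-orbital overlap around the ring; 2 ring double bonds (4 π electrons) plus a heteroatom lone pair (2) give 6 π electrons. 6 = 4(1)+2, so ring D is aromatic (thiazole).
Ring E is fully conjugated (every ring atom contributes a p orbital); 2 ring double bonds (4 π electrons) plus a heteroatom lone pair (2) give 6 π electrons. Since 6 = 4n+2 (n=1), ring E is aromatic (oxazole).
Ring F is planar and fully conjugated; 2 ring double bonds (4 π electrons) plus a heteroatom lone pair (2) give 6 π electrons. Since 6 = 4n+2 (n=1), ring F is aromatic (pyrrole).
Aromatic: A, B, D, E, F. Total: 5.

5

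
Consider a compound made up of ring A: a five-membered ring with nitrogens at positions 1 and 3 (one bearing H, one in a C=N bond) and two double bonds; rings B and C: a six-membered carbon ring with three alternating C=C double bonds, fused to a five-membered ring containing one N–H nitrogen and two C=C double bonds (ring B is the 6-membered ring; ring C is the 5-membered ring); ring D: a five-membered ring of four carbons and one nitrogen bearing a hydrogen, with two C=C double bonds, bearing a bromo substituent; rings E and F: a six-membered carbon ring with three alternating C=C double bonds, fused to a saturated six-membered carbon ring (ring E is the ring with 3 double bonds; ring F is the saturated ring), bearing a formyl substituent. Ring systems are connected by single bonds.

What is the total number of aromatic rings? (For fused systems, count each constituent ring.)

Ring A has a continuous p-orbital overlap around the ring; 2 ring double bonds (4 π electrons) plus a heteroatom lone pair (2) give 6 π electrons. That satisfies 4n+2 with n=1, so ring A is aromatic (imidazole).
Rings B and C form a fused bicyclic system (with one N–H) with 9 sp² atoms and 10 π electrons from ring double bonds plus a heteroatom lone pair. 10 = 4(2)+2, so the system is aromatic and both rings count as aromatic (indole).
Ring D has a continuous p-orbital overlap around the ring; 2 ring double bonds (4 π electrons) plus a heteroatom lone pair (2) give 6 π electrons. Since 6 = 4n+2 (n=1), ring D is aromatic (pyrrole).
Ring E is fully conjugated (every ring atom contributes a p orbital); 3 ring double bonds give 6 π electrons. 6 = 4(1)+2, so ring E is aromatic (benzene ring).
Ring F has four sp³ carbons, so it is not fully conjugated — not aromatic (cyclohexane ring).
Aromatic: A, B, C, D, E. Total: 5.

5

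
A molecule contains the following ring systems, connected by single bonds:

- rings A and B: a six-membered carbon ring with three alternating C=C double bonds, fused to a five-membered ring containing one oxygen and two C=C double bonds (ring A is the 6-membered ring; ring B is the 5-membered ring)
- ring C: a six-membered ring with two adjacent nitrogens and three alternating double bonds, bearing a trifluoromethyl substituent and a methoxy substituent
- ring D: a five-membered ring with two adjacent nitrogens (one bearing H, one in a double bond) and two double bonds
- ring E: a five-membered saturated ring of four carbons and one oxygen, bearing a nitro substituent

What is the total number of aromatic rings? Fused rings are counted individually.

4

Rings A and B form a fused bicyclic system (with one oxygen) with 9 sp² atoms and 10 π electrons from ring double bonds plus a heteroatom lone pair. 10 = 4(2)+2, so the system is aromatic and both rings count as aromatic (benzofuran).
Ring C is planar and fully conjugated; 3 ring double bonds give 6 π electrons. That satisfies 4n+2 with n=1, so ring C is aromatic (pyridazine).
Ring D is planar and fully conjugated; 2 ring double bonds (4 π electrons) plus a heteroatom lone pair (2) give 6 π electrons. Since 6 = 4n+2 (n=1), ring D is aromatic (pyrazole).
Ring E has only sp³ atoms, so it is not fully conjugated — not aromatic (tetrahydrofuran).
Aromatic: A, B, C, D. Total: 4.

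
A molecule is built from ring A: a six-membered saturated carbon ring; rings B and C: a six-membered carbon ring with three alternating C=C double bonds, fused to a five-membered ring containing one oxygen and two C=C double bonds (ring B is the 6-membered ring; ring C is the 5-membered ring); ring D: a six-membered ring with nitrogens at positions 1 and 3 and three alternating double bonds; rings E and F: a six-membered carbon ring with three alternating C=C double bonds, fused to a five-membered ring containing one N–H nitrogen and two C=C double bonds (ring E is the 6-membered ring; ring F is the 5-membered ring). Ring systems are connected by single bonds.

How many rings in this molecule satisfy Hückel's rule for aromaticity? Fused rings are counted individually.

5

Ring A has only sp³ atoms, so it is not fully conjugated — not aromatic (cyclohexane).
Rings B and C form a fused bicyclic system (with one oxygen) with 9 sp² atoms and 10 π electrons from ring double bonds plus a heteroatom lone pair. 10 = 4(2)+2, so the system is aromatic and both rings count as aromatic (benzofuran).
Ring D is fully conjugated (every ring atom contributes a p orbital); 3 ring double bonds give 6 π electrons. 6 = 4(1)+2, so ring D is aromatic (pyrimidine).
Rings E and F form a fused bicyclic system (with one N–H) with 9 sp² atoms and 10 π electrons from ring double bonds plus a heteroatom lone pair. 10 = 4(2)+2, so the system is aromatic and both rings count as aromatic (indole).
Aromatic: B, C, D, E, F. Total: 5.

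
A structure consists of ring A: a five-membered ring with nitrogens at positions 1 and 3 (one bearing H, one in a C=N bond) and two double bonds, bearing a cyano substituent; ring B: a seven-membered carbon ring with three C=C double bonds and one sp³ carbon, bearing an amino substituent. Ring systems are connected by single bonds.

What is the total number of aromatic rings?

1

Ring A is fully conjugated (every ring atom contributes a p orbital); 2 ring double bonds (4 π electrons) plus a heteroatom lone pair (2) give 6 π electrons. Since 6 = 4n+2 (n=1), ring A is aromatic (imidazole).
Ring B has one sp³ carbon, so it is not fully conjugated — not aromatic (cycloheptatriene).
Aromatic: A. Total: 1.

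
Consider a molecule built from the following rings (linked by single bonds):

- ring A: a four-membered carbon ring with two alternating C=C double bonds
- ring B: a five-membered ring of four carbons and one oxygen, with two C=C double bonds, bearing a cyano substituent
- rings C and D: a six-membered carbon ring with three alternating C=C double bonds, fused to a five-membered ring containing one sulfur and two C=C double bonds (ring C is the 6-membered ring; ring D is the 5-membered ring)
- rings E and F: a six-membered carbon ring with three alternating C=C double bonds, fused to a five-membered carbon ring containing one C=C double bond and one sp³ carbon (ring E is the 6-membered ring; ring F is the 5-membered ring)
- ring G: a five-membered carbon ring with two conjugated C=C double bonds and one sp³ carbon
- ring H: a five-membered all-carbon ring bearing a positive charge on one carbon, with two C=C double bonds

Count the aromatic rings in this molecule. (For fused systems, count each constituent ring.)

Ring A has only sp² ring atoms; a planar conformation would have a fully conjugated π system of 4 electrons. But 4 = 4(1), which is 4n not 4n+2, so ring A is not aromatic (cyclobutadiene) — cyclobutadiene is antiaromatic and distorts to a rectangle.
Ring B is planar and fully conjugated; 2 ring double bonds (4 π electrons) plus a heteroatom lone pair (2) give 6 π electrons. That satisfies 4n+2 with n=1, so ring B is aromatic (furan).
Rings C and D form a fused bicyclic system (with one sulfur) with 9 sp² atoms and 10 π electrons from ring double bonds plus a heteroatom lone pair. 10 = 4(2)+2, so the system is aromatic and both rings count as aromatic (benzothiophene).
Ring E is planar and fully conjugated; 3 ring double bonds give 6 π electrons. 6 = 4(1)+2, so ring E is aromatic (benzene ring).
Ring F has one sp³ carbon, so it is not fully conjugated — not aromatic (cyclopentene ring).
Ring G has one sp³ carbon, so it is not fully conjugated — not aromatic (cyclopentadiene).
Ring H has only sp² ring atoms; a planar conformation would have a fully conjugated π system of 4 electrons. But 4 = 4(1), which is 4n not 4n+2, so ring H is not aromatic (cyclopentadienyl cation).
Aromatic: B, C, D, E. Total: 4.

4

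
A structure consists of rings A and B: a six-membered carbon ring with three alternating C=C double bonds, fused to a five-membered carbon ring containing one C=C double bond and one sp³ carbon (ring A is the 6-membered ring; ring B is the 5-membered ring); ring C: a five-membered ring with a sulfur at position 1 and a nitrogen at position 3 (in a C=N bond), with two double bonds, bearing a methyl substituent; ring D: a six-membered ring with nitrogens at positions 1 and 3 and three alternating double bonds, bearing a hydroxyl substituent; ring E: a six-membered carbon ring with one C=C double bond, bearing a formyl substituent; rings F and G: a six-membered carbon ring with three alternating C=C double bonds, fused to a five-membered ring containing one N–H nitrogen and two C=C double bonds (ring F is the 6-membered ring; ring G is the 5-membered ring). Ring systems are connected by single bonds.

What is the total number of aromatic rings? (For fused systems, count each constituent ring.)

5

Ring A is fully conjugated (every ring atom contributes a p orbital); 3 ring double bonds give 6 π electrons. 6 = 4(1)+2, so ring A is aromatic (benzene ring).
Ring B has one sp³ carbon, so it is not fully conjugated — not aromatic (cyclopentene ring).
Ring C has a continuous p-orbital overlap around the ring; 2 ring double bonds (4 π electrons) plus a heteroatom lone pair (2) give 6 π electrons. Since 6 = 4n+2 (n=1), ring C is aromatic (thiazole).
Ring D has a continuous p-orbital overlap around the ring; 3 ring double bonds give 6 π electrons. 6 = 4(1)+2, so ring D is aromatic (pyrimidine).
Ring E has four sp³ carbons, so it is not fully conjugated — not aromatic (cyclohexene).
Rings F and G form a fused bicyclic system (with one N–H) with 9 sp² atoms and 10 π electrons from ring double bonds plus a heteroatom lone pair. 10 = 4(2)+2, so the system is aromatic and both rings count as aromatic (indole).
Aromatic: A, C, D, F, G. Total: 5.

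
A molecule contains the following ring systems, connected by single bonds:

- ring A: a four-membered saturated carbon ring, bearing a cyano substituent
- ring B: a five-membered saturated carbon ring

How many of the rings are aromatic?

Ring A has only sp³ atoms, so it is not fully conjugated — not aromatic (cyclobutane).
Ring B has only sp³ atoms, so it is not fully conjugated — not aromatic (cyclopentane).
No ring is aromatic. Total: 0.

0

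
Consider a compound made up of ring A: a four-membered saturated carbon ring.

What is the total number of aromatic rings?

Ring A has only sp³ atoms, so it is not fully conjugated — not aromatic (cyclobutane).

0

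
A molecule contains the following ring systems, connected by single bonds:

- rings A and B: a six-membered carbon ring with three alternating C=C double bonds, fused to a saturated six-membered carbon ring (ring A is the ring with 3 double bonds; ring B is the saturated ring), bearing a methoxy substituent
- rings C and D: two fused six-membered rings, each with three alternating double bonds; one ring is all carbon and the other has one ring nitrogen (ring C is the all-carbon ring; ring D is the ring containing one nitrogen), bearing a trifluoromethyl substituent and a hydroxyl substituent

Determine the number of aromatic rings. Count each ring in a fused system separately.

Ring A has a continuous p-orbital overlap around the ring; 3 ring double bonds give 6 π electrons. Since 6 = 4n+2 (n=1), ring A is aromatic (benzene ring).
Ring B has four sp³ carbons, so it is not fully conjugated — not aromatic (cyclohexane ring).
Rings C and D form a fused bicyclic system (with one nitrogen) with 10 sp² atoms and 10 π electrons from ring double bonds. 10 = 4(2)+2, so the system is aromatic and both rings count as aromatic (quinoline).
Aromatic: A, C, D. Total: 3.

3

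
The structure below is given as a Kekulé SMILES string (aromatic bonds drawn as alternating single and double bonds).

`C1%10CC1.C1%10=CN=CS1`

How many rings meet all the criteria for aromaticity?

The SMILES encodes a three-membered saturated carbon ring; a five-membered ring with a sulfur at position 1 and a nitrogen at position 3 (in a C=N bond), with two double bonds.
The 3-membered ring has only sp³ atoms, so it is not fully conjugated — not aromatic (cyclopropane).
The 5-membered ring with one sulfur and one =N– is planar and fully conjugated; 2 ring double bonds (4 π electrons) plus a heteroatom lone pair (2) give 6 π electrons. Since 6 = 4n+2 (n=1), it is aromatic (thiazole).
1 of the 2 rings is aromatic. Total: 1.

1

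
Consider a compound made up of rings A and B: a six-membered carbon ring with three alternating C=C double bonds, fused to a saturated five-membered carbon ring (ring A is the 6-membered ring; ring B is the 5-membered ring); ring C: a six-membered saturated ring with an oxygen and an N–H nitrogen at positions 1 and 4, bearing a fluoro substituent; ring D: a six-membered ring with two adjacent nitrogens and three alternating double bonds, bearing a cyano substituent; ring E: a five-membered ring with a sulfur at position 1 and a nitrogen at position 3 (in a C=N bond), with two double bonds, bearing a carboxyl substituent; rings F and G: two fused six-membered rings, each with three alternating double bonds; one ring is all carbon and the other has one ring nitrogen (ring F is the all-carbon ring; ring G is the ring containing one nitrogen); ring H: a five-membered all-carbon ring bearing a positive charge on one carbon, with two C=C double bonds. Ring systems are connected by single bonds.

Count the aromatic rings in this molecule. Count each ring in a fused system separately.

Ring A is fully conjugated (every ring atom contributes a p orbital); 3 ring double bonds give 6 π electrons. Since 6 = 4n+2 (n=1), ring A is aromatic (benzene ring).
Ring B has three sp³ carbons, so it is not fully conjugated — not aromatic (cyclopentane ring).
Ring C has only sp³ atoms, so it is not fully conjugated — not aromatic (morpholine).
Ring D is fully conjugated (every ring atom contributes a p orbital); 3 ring double bonds give 6 π electrons. That satisfies 4n+2 with n=1, so ring D is aromatic (pyridazine).
Ring E is planar and fully conjugated; 2 ring double bonds (4 π electrons) plus a heteroatom lone pair (2) give 6 π electrons. Since 6 = 4n+2 (n=1), ring E is aromatic (thiazole).
Rings F and G form a fused bicyclic system (with one nitrogen) with 10 sp² atoms and 10 π electrons from ring double bonds. 10 = 4(2)+2, so the system is aromatic and both rings count as aromatic (quinoline).
Ring H has only sp² ring atoms; a planar conformation would have a fully conjugated π system of 4 electrons. But 4 = 4(1), which is 4n not 4n+2, so ring H is not aromatic (cyclopentadienyl cation).
Aromatic: A, D, E, F, G. Total: 5.

5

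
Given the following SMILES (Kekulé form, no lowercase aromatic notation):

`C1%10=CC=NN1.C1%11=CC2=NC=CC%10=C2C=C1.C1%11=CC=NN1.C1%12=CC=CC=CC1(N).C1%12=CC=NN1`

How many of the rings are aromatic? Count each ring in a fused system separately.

The SMILES encodes a five-membered ring with two adjacent nitrogens (one bearing H, one in a double bond) and two double bonds; two fused six-membered rings, each with three alternating double bonds; one ring is all carbon and the other has one ring nitrogen; a five-membered ring with two adjacent nitrogens (one bearing H, one in a double bond) and two double bonds; a seven-membered carbon ring with three C=C double bonds and one sp³ carbon; a five-membered ring with two adjacent nitrogens (one bearing H, one in a double bond) and two double bonds.
The 5-membered ring with two adjacent nitrogens (one N–H, one =N–) is planar and fully conjugated; 2 ring double bonds (4 π electrons) plus a heteroatom lone pair (2) give 6 π electrons. That satisfies 4n+2 with n=1, so it is aromatic (pyrazole).
The fused 6/6-membered bicyclic (with one nitrogen) is a single π system with 10 sp² atoms and 10 π electrons from ring double bonds. 10 = 4(2)+2, so the system is aromatic and both rings count as aromatic (quinoline).
The second 5-membered ring with two adjacent nitrogens (one N–H, one =N–) has a continuous p-orbital overlap around the ring; 2 ring double bonds (4 π electrons) plus a heteroatom lone pair (2) give 6 π electrons. Since 6 = 4n+2 (n=1), it is aromatic (pyrazole).
The 7-membered ring has one sp³ carbon, so it is not fully conjugated — not aromatic (cycloheptatriene).
The third 5-membered ring with two adjacent nitrogens (one N–H, one =N–) has a continuous p-orbital overlap around the ring; 2 ring double bonds (4 π electrons) plus a heteroatom lone pair (2) give 6 π electrons. 6 = 4(1)+2, so it is aromatic (pyrazole).
5 of the 6 rings are aromatic. Total: 5.

5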